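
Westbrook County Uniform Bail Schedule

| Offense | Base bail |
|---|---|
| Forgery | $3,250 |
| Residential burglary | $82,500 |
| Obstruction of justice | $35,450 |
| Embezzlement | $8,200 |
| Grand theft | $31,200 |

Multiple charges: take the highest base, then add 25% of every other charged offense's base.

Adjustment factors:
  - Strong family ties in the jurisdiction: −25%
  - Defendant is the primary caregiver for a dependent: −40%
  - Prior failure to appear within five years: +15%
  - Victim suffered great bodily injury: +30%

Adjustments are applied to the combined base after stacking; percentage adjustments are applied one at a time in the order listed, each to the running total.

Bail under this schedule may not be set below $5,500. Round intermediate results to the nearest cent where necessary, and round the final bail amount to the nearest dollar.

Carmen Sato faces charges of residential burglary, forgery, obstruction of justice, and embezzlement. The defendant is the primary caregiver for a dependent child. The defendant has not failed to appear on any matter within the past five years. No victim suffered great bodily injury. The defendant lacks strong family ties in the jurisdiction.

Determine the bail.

$56,535

Base amounts from the schedule: residential burglary $82,500; forgery $3,250; obstruction of justice $35,450; embezzlement $8,200.
Stacking rule: highest base plus 25% of each additional charge. Highest is residential burglary at $82,500. Additional: $3,250 × 25% = $812.50; $35,450 × 25% = $8,862.50; $8,200 × 25% = $2,050. Combined base = $82,500 + $11,725 = $94,225.
Defendant is the primary caregiver for a dependent (−40%): $94,225 × 0.6 = $56,535.
$56,535 is at or above the $5,500 minimum.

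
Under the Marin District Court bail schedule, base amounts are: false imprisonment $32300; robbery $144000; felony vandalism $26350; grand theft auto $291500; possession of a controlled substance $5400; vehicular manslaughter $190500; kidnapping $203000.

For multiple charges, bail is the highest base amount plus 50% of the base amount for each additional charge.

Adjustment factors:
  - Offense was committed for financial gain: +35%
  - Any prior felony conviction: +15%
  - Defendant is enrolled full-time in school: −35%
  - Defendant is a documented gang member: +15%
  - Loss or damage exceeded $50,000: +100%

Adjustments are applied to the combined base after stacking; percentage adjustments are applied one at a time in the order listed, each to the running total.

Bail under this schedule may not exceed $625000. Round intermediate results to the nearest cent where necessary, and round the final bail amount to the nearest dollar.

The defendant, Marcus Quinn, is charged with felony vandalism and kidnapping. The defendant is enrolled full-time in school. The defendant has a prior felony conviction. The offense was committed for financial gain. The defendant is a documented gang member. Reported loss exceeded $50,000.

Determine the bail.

Base amounts from the schedule: felony vandalism $26350; kidnapping $203000.
Stacking rule: highest base plus 50% of each additional charge. Highest is kidnapping at $203000. Additional: $26350 × 50% = $13175. Combined base = $203000 + $13175 = $216175.
Offense was committed for financial gain (+35%): $216175 × 1.35 = $291836.25.
Any prior felony conviction (+15%): $291836.25 × 1.15 = $335611.69.
Defendant is enrolled full-time in school (−35%): $335611.69 × 0.65 = $218147.60.
Defendant is a documented gang member (+15%): $218147.60 × 1.15 = $250869.74.
Loss or damage exceeded $50,000 (+100%): $250869.74 × 2 = $501739.48.
$501739.48 is within the $625000 maximum.
Rounded to the nearest dollar: $501739.

$501739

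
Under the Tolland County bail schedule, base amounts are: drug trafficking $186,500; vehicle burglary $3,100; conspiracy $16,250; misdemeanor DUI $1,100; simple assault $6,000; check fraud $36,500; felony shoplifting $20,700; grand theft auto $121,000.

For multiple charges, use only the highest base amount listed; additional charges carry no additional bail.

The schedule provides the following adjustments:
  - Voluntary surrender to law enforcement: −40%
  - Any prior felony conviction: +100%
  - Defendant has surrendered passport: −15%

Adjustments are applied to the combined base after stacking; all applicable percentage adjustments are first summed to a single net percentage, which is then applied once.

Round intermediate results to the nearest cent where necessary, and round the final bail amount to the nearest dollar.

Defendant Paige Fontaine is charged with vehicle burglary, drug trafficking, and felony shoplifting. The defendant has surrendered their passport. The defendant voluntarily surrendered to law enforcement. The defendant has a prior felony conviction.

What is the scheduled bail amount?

$270,425

Base amounts from the schedule: vehicle burglary $3,100; drug trafficking $186,500; felony shoplifting $20,700.
Stacking rule: use the highest base only. Highest is drug trafficking at $186,500. Combined base = $186,500.
Net percentage adjustment: −40% +100% −15% = +45%. $186,500 × 1.45 = $270,425.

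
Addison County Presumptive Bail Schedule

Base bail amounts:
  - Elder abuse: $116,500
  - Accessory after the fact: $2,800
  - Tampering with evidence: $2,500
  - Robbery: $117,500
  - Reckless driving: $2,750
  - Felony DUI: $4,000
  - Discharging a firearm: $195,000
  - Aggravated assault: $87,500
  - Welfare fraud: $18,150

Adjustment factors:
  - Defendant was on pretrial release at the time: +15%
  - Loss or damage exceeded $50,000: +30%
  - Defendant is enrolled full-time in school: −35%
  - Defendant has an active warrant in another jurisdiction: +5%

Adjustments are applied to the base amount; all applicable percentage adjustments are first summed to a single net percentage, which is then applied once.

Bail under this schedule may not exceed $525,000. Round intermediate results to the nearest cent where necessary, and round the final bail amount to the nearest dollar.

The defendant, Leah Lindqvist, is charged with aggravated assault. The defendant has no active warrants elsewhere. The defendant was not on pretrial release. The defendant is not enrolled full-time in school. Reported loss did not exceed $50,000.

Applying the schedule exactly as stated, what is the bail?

$87,500

Base amounts from the schedule: aggravated assault $87,500.
Single charge. Combined base = $87,500.
No adjustment factors apply to this defendant.
$87,500 is within the $525,000 maximum.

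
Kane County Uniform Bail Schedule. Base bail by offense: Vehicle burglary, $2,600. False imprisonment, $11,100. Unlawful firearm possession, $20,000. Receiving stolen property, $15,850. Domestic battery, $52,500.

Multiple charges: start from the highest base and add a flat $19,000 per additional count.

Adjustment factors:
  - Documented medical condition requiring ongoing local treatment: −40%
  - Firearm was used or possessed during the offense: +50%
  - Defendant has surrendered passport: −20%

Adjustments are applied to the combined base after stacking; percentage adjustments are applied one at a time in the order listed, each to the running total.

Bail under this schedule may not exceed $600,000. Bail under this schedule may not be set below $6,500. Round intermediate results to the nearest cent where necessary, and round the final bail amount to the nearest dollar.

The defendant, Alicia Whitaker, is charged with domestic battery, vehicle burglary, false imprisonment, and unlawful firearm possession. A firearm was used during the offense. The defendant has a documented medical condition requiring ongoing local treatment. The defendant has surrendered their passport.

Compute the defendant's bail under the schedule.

$78,840

Base amounts from the schedule: domestic battery $52,500; vehicle burglary $2,600; false imprisonment $11,100; unlawful firearm possession $20,000.
Stacking rule: highest base plus $19,000 per additional charge. Highest is domestic battery at $52,500; 3 additional charges → +$57,000. Combined base = $109,500.
Documented medical condition requiring ongoing local treatment (−40%): $109,500 × 0.6 = $65,700.
Firearm was used or possessed during the offense (+50%): $65,700 × 1.5 = $98,550.
Defendant has surrendered passport (−20%): $98,550 × 0.8 = $78,840.
$78,840 is within the $600,000 maximum.
$78,840 is at or above the $6,500 minimum.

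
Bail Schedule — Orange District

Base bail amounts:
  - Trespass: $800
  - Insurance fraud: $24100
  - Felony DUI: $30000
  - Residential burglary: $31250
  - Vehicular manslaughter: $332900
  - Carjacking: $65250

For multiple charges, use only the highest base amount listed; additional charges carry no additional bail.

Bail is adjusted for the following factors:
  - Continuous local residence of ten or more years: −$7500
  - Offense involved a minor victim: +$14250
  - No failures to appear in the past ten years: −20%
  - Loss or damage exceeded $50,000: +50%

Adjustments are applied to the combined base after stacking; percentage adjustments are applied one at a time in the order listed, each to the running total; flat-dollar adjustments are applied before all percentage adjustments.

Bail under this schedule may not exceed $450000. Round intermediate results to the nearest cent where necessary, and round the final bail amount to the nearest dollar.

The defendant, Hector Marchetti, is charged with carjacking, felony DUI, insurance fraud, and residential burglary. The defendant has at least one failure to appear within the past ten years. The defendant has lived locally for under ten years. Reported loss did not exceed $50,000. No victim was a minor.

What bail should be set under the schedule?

Base amounts from the schedule: carjacking $65250; felony DUI $30000; insurance fraud $24100; residential burglary $31250.
Stacking rule: use the highest base only. Highest is carjacking at $65250. Combined base = $65250.
No adjustment factors apply to this defendant.
$65250 is within the $450000 maximum.

$65250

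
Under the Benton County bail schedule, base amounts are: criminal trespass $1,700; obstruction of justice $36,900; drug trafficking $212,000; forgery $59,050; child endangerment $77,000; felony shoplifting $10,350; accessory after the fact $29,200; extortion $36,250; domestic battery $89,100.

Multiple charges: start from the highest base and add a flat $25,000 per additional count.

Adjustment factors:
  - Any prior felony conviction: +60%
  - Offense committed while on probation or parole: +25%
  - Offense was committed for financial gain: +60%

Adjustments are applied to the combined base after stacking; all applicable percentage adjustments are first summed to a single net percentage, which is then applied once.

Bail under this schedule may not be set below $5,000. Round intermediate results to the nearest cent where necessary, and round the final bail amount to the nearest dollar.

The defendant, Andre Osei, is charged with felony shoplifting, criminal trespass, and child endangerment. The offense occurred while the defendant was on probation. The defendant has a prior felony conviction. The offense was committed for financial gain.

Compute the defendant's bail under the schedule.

$311,150

Base amounts from the schedule: felony shoplifting $10,350; criminal trespass $1,700; child endangerment $77,000.
Stacking rule: highest base plus $25,000 per additional charge. Highest is child endangerment at $77,000; 2 additional charges → +$50,000. Combined base = $127,000.
Net percentage adjustment: +60% +25% +60% = +145%. $127,000 × 2.45 = $311,150.
$311,150 is at or above the $5,000 minimum.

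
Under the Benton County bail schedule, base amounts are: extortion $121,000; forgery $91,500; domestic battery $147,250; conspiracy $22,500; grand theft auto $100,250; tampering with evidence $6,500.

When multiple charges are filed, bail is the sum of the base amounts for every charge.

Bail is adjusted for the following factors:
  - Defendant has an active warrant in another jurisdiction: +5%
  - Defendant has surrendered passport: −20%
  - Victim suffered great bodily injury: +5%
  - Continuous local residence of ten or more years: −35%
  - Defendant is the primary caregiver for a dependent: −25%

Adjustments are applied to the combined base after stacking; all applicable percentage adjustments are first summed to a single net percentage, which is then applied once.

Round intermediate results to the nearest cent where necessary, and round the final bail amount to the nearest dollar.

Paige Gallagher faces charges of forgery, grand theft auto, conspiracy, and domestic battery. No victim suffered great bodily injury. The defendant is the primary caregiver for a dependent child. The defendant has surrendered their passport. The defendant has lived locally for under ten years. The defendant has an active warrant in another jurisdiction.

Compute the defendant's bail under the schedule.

Base amounts from the schedule: forgery $91,500; grand theft auto $100,250; conspiracy $22,500; domestic battery $147,250.
Stacking rule: sum of all bases. $91,500 + $100,250 + $22,500 + $147,250 = $361,500.
Net percentage adjustment: +5% −20% −25% = −40%. $361,500 × 0.6 = $216,900.

$216,900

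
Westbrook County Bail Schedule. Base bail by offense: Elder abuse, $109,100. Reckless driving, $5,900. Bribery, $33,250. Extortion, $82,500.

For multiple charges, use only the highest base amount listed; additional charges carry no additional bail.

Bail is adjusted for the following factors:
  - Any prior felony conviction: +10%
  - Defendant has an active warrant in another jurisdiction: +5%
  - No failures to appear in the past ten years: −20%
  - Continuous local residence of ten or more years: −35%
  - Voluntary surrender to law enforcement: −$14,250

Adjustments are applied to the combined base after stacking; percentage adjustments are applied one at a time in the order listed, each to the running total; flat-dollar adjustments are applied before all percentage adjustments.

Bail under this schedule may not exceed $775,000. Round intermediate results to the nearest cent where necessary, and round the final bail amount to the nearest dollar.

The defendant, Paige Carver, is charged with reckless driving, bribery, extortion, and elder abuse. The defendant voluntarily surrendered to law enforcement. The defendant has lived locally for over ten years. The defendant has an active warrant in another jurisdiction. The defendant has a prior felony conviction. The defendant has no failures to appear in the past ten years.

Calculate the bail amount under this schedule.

$56,967

Base amounts from the schedule: reckless driving $5,900; bribery $33,250; extortion $82,500; elder abuse $109,100.
Stacking rule: use the highest base only. Highest is elder abuse at $109,100. Combined base = $109,100.
Voluntary surrender to law enforcement (−$14,250 flat): $109,100 − $14,250 = $94,850.
Any prior felony conviction (+10%): $94,850 × 1.1 = $104,335.
Defendant has an active warrant in another jurisdiction (+5%): $104,335 × 1.05 = $109,551.75.
No failures to appear in the past ten years (−20%): $109,551.75 × 0.8 = $87,641.40.
Continuous local residence of ten or more years (−35%): $87,641.40 × 0.65 = $56,966.91.
$56,966.91 is within the $775,000 maximum.
Rounded to the nearest dollar: $56,967.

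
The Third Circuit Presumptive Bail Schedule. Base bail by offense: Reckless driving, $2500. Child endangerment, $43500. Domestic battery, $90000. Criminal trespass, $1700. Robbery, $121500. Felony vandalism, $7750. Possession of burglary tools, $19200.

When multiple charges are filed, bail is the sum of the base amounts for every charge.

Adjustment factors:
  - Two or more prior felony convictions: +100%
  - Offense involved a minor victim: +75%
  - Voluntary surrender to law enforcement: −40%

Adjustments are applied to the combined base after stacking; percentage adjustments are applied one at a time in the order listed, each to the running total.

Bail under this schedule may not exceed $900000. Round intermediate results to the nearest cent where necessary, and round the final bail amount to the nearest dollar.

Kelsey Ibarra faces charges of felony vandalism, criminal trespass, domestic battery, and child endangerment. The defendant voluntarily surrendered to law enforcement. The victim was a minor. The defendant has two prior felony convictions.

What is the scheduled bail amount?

$300195

Base amounts from the schedule: felony vandalism $7750; criminal trespass $1700; domestic battery $90000; child endangerment $43500.
Stacking rule: sum of all bases. $7750 + $1700 + $90000 + $43500 = $142950.
Two or more prior felony convictions (+100%): $142950 × 2 = $285900.
Offense involved a minor victim (+75%): $285900 × 1.75 = $500325.
Voluntary surrender to law enforcement (−40%): $500325 × 0.6 = $300195.
$300195 is within the $900000 maximum.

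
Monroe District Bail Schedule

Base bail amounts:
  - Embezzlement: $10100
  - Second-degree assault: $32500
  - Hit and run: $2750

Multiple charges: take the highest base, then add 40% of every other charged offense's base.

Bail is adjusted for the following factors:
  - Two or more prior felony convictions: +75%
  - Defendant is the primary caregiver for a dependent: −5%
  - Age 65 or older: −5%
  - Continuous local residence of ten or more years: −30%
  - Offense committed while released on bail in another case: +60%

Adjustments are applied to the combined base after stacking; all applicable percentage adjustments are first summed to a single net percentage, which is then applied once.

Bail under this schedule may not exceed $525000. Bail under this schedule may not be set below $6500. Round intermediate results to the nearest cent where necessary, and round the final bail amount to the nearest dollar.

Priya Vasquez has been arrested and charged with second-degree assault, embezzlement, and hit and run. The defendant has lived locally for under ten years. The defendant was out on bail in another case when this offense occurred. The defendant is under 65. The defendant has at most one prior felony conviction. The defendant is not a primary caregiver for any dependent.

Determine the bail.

$60224

Base amounts from the schedule: second-degree assault $32500; embezzlement $10100; hit and run $2750.
Stacking rule: highest base plus 40% of each additional charge. Highest is second-degree assault at $32500. Additional: $10100 × 40% = $4040; $2750 × 40% = $1100. Combined base = $32500 + $5140 = $37640.
Offense committed while released on bail in another case (+60%): $37640 × 1.6 = $60224.
$60224 is within the $525000 maximum.
$60224 is at or above the $6500 minimum.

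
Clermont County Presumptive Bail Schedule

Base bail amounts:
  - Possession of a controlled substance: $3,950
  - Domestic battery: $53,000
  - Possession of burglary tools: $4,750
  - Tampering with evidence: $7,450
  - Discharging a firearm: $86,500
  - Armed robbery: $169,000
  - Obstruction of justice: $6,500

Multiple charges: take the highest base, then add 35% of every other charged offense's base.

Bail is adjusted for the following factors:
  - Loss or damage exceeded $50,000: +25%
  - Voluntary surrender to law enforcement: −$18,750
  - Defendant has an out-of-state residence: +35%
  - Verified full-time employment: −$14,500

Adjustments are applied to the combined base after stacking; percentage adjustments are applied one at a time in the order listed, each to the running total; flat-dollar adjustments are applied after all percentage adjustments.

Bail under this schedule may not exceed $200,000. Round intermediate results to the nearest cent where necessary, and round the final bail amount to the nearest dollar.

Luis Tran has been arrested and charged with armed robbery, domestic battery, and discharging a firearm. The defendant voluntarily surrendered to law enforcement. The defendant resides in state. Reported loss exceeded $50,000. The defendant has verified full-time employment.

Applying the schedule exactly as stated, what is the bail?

$200,000

Base amounts from the schedule: armed robbery $169,000; domestic battery $53,000; discharging a firearm $86,500.
Stacking rule: highest base plus 35% of each additional charge. Highest is armed robbery at $169,000. Additional: $53,000 × 35% = $18,550; $86,500 × 35% = $30,275. Combined base = $169,000 + $48,825 = $217,825.
Loss or damage exceeded $50,000 (+25%): $217,825 × 1.25 = $272,281.25.
Voluntary surrender to law enforcement (−$18,750 flat): $272,281.25 − $18,750 = $253,531.25.
Verified full-time employment (−$14,500 flat): $253,531.25 − $14,500 = $239,031.25.
Result $239,031.25 exceeds the maximum of $200,000; bail is capped at $200,000.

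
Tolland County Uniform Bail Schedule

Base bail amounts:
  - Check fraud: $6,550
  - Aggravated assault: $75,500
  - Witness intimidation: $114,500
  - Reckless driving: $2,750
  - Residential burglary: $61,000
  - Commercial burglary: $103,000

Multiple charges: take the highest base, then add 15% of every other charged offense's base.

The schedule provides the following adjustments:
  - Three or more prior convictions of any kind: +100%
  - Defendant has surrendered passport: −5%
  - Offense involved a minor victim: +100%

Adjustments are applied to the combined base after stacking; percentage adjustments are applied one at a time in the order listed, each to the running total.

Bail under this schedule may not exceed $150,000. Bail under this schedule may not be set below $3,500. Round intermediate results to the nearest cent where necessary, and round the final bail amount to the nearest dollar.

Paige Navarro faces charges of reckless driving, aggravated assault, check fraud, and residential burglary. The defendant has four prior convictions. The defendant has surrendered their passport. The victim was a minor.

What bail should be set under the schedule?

$150,000

Base amounts from the schedule: reckless driving $2,750; aggravated assault $75,500; check fraud $6,550; residential burglary $61,000.
Stacking rule: highest base plus 15% of each additional charge. Highest is aggravated assault at $75,500. Additional: $2,750 × 15% = $412.50; $6,550 × 15% = $982.50; $61,000 × 15% = $9,150. Combined base = $75,500 + $10,545 = $86,045.
Three or more prior convictions of any kind (+100%): $86,045 × 2 = $172,090.
Defendant has surrendered passport (−5%): $172,090 × 0.95 = $163,485.50.
Offense involved a minor victim (+100%): $163,485.50 × 2 = $326,971.
Result $326,971 exceeds the maximum of $150,000; bail is capped at $150,000.
$150,000 is at or above the $3,500 minimum.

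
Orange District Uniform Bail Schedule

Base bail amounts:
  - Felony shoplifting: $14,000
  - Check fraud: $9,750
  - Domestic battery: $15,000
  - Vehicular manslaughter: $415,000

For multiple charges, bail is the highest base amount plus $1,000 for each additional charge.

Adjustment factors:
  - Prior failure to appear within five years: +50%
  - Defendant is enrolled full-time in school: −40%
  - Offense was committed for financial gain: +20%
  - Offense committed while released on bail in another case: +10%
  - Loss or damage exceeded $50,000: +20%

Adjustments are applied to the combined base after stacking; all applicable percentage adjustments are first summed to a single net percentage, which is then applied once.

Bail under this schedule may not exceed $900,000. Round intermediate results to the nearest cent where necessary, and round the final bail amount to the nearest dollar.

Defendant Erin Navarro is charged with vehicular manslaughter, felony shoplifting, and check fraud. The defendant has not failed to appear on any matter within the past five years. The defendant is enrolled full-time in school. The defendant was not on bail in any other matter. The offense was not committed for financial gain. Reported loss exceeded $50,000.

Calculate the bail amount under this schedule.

Base amounts from the schedule: vehicular manslaughter $415,000; felony shoplifting $14,000; check fraud $9,750.
Stacking rule: highest base plus $1,000 per additional charge. Highest is vehicular manslaughter at $415,000; 2 additional charges → +$2,000. Combined base = $417,000.
Net percentage adjustment: −40% +20% = −20%. $417,000 × 0.8 = $333,600.
$333,600 is within the $900,000 maximum.

$333,600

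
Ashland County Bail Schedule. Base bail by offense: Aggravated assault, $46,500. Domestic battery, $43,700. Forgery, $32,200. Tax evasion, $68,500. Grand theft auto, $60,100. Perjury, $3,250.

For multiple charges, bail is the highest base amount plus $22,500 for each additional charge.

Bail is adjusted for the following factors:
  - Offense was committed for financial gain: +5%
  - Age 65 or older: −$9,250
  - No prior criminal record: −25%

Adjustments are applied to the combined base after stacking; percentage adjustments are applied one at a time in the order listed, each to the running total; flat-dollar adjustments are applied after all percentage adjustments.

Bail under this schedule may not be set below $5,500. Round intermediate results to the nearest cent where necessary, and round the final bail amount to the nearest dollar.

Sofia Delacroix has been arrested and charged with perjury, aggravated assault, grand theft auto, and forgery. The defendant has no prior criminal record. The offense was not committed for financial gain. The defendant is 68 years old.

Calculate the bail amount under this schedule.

Base amounts from the schedule: perjury $3,250; aggravated assault $46,500; grand theft auto $60,100; forgery $32,200.
Stacking rule: highest base plus $22,500 per additional charge. Highest is grand theft auto at $60,100; 3 additional charges → +$67,500. Combined base = $127,600.
No prior criminal record (−25%): $127,600 × 0.75 = $95,700.
Age 65 or older (−$9,250 flat): $95,700 − $9,250 = $86,450.
$86,450 is at or above the $5,500 minimum.

$86,450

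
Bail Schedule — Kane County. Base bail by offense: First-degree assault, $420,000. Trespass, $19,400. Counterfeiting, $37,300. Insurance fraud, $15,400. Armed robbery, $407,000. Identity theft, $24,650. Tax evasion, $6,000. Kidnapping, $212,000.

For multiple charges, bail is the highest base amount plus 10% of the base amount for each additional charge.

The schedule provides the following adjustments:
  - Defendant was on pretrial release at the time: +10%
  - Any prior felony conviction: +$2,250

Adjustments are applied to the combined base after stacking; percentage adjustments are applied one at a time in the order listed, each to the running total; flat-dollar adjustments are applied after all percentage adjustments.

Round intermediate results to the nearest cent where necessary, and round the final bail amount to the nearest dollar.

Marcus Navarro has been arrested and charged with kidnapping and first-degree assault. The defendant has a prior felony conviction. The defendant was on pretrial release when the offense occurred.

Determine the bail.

Base amounts from the schedule: kidnapping $212,000; first-degree assault $420,000.
Stacking rule: highest base plus 10% of each additional charge. Highest is first-degree assault at $420,000. Additional: $212,000 × 10% = $21,200. Combined base = $420,000 + $21,200 = $441,200.
Defendant was on pretrial release at the time (+10%): $441,200 × 1.1 = $485,320.
Any prior felony conviction (+$2,250 flat): $485,320 + $2,250 = $487,570.

$487,570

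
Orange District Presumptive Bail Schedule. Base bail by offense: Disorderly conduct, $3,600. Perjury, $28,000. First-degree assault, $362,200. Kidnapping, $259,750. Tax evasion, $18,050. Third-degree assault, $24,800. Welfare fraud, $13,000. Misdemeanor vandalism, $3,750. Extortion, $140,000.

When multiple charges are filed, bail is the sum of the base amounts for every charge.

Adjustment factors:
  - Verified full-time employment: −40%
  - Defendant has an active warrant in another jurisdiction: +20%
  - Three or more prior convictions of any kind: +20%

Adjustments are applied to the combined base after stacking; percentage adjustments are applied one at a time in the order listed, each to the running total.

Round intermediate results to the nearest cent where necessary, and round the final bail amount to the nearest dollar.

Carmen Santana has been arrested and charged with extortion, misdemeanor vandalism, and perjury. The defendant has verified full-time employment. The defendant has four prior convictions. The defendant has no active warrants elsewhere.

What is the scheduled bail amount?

$123,660

Base amounts from the schedule: extortion $140,000; misdemeanor vandalism $3,750; perjury $28,000.
Stacking rule: sum of all bases. $140,000 + $3,750 + $28,000 = $171,750.
Verified full-time employment (−40%): $171,750 × 0.6 = $103,050.
Three or more prior convictions of any kind (+20%): $103,050 × 1.2 = $123,660.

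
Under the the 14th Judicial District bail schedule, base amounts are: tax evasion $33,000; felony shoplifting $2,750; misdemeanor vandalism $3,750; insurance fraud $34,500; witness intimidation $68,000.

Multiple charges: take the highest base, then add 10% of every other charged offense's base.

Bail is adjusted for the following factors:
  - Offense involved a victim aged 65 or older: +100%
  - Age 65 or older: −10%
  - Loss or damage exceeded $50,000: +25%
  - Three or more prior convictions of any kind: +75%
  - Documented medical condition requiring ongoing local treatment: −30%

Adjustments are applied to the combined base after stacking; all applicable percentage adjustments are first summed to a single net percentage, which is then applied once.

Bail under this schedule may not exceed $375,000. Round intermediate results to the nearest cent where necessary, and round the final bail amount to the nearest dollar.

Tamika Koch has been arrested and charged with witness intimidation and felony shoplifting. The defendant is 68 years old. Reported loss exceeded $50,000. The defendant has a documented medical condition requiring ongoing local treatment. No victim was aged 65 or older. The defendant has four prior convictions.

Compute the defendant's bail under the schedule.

$109,240

Base amounts from the schedule: witness intimidation $68,000; felony shoplifting $2,750.
Stacking rule: highest base plus 10% of each additional charge. Highest is witness intimidation at $68,000. Additional: $2,750 × 10% = $275. Combined base = $68,000 + $275 = $68,275.
Net percentage adjustment: −10% +25% +75% −30% = +60%. $68,275 × 1.6 = $109,240.
$109,240 is within the $375,000 maximum.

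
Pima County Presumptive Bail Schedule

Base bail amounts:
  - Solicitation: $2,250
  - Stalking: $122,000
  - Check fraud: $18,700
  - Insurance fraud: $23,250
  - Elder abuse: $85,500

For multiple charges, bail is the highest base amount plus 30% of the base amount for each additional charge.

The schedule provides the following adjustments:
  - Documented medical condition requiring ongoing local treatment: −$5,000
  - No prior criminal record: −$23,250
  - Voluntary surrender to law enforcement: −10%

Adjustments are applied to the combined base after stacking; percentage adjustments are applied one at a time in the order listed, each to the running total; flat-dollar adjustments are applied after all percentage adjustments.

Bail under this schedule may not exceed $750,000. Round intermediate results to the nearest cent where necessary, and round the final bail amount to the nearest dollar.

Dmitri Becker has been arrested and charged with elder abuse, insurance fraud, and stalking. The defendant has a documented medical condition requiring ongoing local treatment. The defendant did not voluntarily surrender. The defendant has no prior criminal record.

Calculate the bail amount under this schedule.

Base amounts from the schedule: elder abuse $85,500; insurance fraud $23,250; stalking $122,000.
Stacking rule: highest base plus 30% of each additional charge. Highest is stalking at $122,000. Additional: $85,500 × 30% = $25,650; $23,250 × 30% = $6,975. Combined base = $122,000 + $32,625 = $154,625.
Documented medical condition requiring ongoing local treatment (−$5,000 flat): $154,625 − $5,000 = $149,625.
No prior criminal record (−$23,250 flat): $149,625 − $23,250 = $126,375.
$126,375 is within the $750,000 maximum.

$126,375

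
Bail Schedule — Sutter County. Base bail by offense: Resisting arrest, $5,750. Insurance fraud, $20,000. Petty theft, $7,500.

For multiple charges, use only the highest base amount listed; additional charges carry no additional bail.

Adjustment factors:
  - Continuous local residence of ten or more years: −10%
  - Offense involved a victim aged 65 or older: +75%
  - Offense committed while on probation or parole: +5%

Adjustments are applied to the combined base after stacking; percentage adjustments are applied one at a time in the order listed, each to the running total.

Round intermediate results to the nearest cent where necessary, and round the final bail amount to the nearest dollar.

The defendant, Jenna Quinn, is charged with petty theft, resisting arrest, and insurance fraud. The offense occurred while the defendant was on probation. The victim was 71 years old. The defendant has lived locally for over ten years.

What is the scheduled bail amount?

$33,075

Base amounts from the schedule: petty theft $7,500; resisting arrest $5,750; insurance fraud $20,000.
Stacking rule: use the highest base only. Highest is insurance fraud at $20,000. Combined base = $20,000.
Continuous local residence of ten or more years (−10%): $20,000 × 0.9 = $18,000.
Offense involved a victim aged 65 or older (+75%): $18,000 × 1.75 = $31,500.
Offense committed while on probation or parole (+5%): $31,500 × 1.05 = $33,075.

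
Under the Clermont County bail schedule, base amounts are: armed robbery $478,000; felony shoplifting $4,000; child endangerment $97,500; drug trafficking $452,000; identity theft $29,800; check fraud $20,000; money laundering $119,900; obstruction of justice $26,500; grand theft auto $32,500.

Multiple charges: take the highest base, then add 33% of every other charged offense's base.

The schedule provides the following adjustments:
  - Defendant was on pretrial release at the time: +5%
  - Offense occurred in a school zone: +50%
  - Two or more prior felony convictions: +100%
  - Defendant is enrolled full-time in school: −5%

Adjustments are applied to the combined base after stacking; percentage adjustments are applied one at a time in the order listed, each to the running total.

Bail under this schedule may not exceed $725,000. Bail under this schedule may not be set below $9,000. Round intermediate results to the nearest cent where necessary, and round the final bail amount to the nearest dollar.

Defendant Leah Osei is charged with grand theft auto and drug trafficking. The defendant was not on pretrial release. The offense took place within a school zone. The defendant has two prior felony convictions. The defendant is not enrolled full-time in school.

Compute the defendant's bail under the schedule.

Base amounts from the schedule: grand theft auto $32,500; drug trafficking $452,000.
Stacking rule: highest base plus 33% of each additional charge. Highest is drug trafficking at $452,000. Additional: $32,500 × 33% = $10,725. Combined base = $452,000 + $10,725 = $462,725.
Offense occurred in a school zone (+50%): $462,725 × 1.5 = $694,087.50.
Two or more prior felony convictions (+100%): $694,087.50 × 2 = $1,388,175.
Result $1,388,175 exceeds the maximum of $725,000; bail is capped at $725,000.
$725,000 is at or above the $9,000 minimum.

$725,000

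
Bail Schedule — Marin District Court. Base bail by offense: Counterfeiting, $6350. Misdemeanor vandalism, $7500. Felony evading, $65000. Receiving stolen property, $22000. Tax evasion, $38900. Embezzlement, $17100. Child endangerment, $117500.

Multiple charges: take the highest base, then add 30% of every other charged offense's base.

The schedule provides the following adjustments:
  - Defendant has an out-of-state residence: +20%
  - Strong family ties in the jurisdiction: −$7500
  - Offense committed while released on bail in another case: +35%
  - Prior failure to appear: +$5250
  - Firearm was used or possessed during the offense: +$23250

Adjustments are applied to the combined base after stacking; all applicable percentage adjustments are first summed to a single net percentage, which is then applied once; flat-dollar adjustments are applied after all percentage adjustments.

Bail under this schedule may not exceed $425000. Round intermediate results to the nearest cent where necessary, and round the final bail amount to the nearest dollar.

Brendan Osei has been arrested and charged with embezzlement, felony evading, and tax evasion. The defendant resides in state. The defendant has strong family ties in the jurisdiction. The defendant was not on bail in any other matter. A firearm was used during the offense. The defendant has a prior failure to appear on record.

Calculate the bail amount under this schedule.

$102800

Base amounts from the schedule: embezzlement $17100; felony evading $65000; tax evasion $38900.
Stacking rule: highest base plus 30% of each additional charge. Highest is felony evading at $65000. Additional: $17100 × 30% = $5130; $38900 × 30% = $11670. Combined base = $65000 + $16800 = $81800.
Strong family ties in the jurisdiction (−$7500 flat): $81800 − $7500 = $74300.
Prior failure to appear (+$5250 flat): $74300 + $5250 = $79550.
Firearm was used or possessed during the offense (+$23250 flat): $79550 + $23250 = $102800.
$102800 is within the $425000 maximum.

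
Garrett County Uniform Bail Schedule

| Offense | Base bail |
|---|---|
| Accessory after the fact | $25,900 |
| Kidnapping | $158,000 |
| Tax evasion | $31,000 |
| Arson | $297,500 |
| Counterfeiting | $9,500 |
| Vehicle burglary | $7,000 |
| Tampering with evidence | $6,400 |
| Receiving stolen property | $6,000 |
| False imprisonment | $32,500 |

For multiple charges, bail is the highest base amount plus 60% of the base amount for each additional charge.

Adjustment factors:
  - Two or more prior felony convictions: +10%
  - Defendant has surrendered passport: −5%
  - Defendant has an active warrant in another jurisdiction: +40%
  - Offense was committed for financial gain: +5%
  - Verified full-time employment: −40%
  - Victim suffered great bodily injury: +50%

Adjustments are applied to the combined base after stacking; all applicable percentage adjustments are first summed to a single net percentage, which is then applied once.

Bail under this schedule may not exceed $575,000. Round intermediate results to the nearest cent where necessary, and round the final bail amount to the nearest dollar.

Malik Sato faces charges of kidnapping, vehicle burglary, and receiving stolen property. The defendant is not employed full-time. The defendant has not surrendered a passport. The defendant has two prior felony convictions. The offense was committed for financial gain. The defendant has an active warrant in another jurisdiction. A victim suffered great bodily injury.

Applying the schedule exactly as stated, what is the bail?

$339,890

Base amounts from the schedule: kidnapping $158,000; vehicle burglary $7,000; receiving stolen property $6,000.
Stacking rule: highest base plus 60% of each additional charge. Highest is kidnapping at $158,000. Additional: $7,000 × 60% = $4,200; $6,000 × 60% = $3,600. Combined base = $158,000 + $7,800 = $165,800.
Net percentage adjustment: +10% +40% +5% +50% = +105%. $165,800 × 2.05 = $339,890.
$339,890 is within the $575,000 maximum.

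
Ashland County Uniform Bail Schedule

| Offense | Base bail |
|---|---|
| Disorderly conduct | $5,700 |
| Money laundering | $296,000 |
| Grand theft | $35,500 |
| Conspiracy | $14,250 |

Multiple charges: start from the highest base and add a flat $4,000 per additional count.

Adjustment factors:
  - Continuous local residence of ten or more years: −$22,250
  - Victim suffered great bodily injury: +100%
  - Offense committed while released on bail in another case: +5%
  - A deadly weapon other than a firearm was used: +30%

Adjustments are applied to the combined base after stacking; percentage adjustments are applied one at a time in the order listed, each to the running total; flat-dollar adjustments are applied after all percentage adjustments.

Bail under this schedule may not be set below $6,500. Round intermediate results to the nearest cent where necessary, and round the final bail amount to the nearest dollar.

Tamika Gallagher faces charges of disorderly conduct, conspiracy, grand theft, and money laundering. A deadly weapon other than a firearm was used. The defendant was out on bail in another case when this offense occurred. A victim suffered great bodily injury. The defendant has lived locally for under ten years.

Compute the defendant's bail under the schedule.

Base amounts from the schedule: disorderly conduct $5,700; conspiracy $14,250; grand theft $35,500; money laundering $296,000.
Stacking rule: highest base plus $4,000 per additional charge. Highest is money laundering at $296,000; 3 additional charges → +$12,000. Combined base = $308,000.
Victim suffered great bodily injury (+100%): $308,000 × 2 = $616,000.
Offense committed while released on bail in another case (+5%): $616,000 × 1.05 = $646,800.
A deadly weapon other than a firearm was used (+30%): $646,800 × 1.3 = $840,840.
$840,840 is at or above the $6,500 minimum.

$840,840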